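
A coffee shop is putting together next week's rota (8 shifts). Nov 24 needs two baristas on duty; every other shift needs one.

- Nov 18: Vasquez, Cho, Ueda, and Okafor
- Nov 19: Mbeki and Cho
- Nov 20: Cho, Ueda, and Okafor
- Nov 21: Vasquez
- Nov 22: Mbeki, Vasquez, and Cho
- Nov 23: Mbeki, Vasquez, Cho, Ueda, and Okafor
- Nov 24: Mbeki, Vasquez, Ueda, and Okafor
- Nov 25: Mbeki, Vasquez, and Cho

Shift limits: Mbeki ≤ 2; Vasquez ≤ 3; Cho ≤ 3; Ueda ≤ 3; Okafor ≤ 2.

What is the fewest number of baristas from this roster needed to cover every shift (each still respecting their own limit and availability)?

3

9 slots to fill and no one can take more than 3, so at least ⌈9/3⌉ = 3 baristas are needed.
Vasquez, Cho, and Ueda alone can cover everything: Nov 18→Ueda, Nov 19→Cho, Nov 20→Cho, Nov 21→Vasquez, Nov 22→Vasquez, Nov 23→Ueda, Nov 24→Vasquez+Ueda, Nov 25→Cho.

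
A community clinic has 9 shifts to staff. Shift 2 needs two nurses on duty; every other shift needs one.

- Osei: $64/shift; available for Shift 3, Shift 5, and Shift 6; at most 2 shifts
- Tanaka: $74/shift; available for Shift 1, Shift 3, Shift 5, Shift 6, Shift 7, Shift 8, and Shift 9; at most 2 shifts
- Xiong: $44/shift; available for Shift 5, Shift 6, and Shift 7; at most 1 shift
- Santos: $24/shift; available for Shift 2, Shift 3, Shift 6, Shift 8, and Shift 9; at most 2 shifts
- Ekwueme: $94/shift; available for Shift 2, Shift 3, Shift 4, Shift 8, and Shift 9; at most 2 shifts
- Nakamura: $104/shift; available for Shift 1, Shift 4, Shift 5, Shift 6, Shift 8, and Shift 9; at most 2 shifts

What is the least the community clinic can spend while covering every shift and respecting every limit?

$660

Shift 2 can only be covered by Santos and Ekwueme, so that assignment is forced.
Picking the cheapest available nurse for each shift independently would cost $470, but that ignores the shift limits.
An optimal schedule: Shift 1→Tanaka, Shift 2→Santos+Ekwueme, Shift 3→Osei, Shift 4→Ekwueme, Shift 5→Osei, Shift 6→Xiong, Shift 7→Tanaka, Shift 8→Santos, Shift 9→Nakamura.
Total: 74 + 24 + 94 + 64 + 94 + 64 + 44 + 74 + 24 + 104 = $660.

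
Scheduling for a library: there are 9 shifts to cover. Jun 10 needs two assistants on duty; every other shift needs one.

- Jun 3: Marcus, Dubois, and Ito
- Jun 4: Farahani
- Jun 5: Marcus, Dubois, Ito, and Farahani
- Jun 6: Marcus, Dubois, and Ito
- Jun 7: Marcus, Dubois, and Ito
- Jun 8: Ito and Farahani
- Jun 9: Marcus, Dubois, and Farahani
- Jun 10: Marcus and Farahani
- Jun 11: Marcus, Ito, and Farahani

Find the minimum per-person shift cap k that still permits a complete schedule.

3

With 4 assistants and 10 worker-slots to fill, someone must work at least ⌈10/4⌉ = 3 shifts, so k ≥ 3.
k = 3 works: Jun 3→Marcus, Jun 4→Farahani, Jun 5→Dubois, Jun 6→Marcus, Jun 7→Dubois, Jun 8→Ito, Jun 9→Dubois, Jun 10→Marcus+Farahani, Jun 11→Ito.
Loads: Marcus 3, Dubois 3, Ito 2, Farahani 2 — all ≤ 3.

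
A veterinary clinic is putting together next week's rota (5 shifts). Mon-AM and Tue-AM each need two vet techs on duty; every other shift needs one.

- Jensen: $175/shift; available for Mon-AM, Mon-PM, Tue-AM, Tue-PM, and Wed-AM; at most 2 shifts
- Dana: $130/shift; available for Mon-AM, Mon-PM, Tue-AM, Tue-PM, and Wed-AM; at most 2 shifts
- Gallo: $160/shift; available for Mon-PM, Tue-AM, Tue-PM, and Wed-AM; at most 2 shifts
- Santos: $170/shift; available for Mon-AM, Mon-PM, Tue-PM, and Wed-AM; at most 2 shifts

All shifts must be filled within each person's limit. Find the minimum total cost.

$1095

Picking the cheapest available vet tech for each shift independently would cost $980, but that ignores the shift limits.
An optimal schedule: Mon-AM→Dana+Santos, Mon-PM→Gallo, Tue-AM→Dana+Gallo, Tue-PM→Santos, Wed-AM→Jensen.
Total: 130 + 170 + 160 + 130 + 160 + 170 + 175 = $1095.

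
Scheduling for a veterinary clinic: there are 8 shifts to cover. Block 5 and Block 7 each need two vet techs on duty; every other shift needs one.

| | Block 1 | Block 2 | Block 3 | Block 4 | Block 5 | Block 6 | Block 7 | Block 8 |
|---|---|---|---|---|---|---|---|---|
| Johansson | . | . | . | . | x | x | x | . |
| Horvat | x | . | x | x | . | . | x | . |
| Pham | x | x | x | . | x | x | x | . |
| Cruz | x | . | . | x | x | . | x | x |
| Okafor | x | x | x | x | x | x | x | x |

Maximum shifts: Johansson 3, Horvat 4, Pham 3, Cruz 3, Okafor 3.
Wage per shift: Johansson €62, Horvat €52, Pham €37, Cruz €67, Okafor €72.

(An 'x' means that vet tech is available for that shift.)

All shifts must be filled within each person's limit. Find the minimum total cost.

Picking the cheapest available vet tech for each shift independently would cost €455, but that ignores the shift limits.
An optimal schedule: Block 1→Horvat, Block 2→Pham, Block 3→Horvat, Block 4→Horvat, Block 5→Pham+Johansson, Block 6→Pham, Block 7→Horvat+Johansson, Block 8→Cruz.
Total: 52 + 37 + 52 + 52 + 37 + 62 + 37 + 52 + 62 + 67 = €510.

€510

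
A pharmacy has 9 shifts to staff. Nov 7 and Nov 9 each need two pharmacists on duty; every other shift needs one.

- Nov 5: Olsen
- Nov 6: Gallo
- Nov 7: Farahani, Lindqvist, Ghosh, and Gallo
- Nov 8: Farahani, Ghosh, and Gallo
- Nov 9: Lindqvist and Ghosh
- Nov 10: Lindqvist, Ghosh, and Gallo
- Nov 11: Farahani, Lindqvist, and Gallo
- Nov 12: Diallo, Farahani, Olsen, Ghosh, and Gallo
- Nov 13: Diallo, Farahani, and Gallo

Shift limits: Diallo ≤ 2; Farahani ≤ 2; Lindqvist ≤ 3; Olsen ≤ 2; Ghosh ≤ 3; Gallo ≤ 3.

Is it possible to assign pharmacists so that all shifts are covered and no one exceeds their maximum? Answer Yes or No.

Nov 5 can only be covered by Olsen, so that assignment is forced.
Nov 6 can only be covered by Gallo, so that assignment is forced.
Nov 9 can only be covered by Lindqvist and Ghosh, so that assignment is forced.
One valid schedule: Nov 5→Olsen, Nov 6→Gallo, Nov 7→Lindqvist+Ghosh, Nov 8→Farahani, Nov 9→Lindqvist+Ghosh, Nov 10→Lindqvist, Nov 11→Farahani, Nov 12→Diallo, Nov 13→Diallo.
Loads: Diallo 2/2, Farahani 2/2, Lindqvist 3/3, Olsen 1/2, Ghosh 2/3, Gallo 1/3 — all within limits.

Yes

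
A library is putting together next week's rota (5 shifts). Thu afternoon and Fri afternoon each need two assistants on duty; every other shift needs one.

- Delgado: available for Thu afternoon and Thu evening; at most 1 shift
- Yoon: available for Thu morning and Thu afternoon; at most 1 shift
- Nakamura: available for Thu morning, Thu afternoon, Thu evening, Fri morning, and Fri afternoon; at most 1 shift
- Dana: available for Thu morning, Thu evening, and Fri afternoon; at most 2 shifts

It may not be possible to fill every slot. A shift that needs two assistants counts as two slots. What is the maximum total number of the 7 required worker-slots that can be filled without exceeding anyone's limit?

5

Total capacity across all assistants is 1+1+1+2 = 5, and 7 slots are needed, so at most 5 can be filled.
An assignment achieving 5: Thu morning→Yoon, Thu afternoon→Delgado, Thu evening→Dana, Fri morning→Nakamura, Fri afternoon→Dana.
Loads: Delgado 1/1, Yoon 1/1, Nakamura 1/1, Dana 2/2.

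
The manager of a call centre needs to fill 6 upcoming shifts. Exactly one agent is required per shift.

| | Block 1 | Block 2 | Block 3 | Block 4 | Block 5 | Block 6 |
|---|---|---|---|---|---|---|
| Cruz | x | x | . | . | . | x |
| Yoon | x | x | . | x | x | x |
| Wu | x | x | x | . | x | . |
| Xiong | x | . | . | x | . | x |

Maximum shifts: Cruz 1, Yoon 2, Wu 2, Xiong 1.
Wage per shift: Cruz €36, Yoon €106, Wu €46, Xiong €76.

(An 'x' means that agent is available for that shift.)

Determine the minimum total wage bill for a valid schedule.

€416

Block 3 can only be covered by Wu, so that assignment is forced.
Picking the cheapest available agent for each shift independently would cost €276, but that ignores the shift limits.
An optimal schedule: Block 1→Wu, Block 2→Cruz, Block 3→Wu, Block 4→Yoon, Block 5→Yoon, Block 6→Xiong.
Total: 46 + 36 + 46 + 106 + 106 + 76 = €416.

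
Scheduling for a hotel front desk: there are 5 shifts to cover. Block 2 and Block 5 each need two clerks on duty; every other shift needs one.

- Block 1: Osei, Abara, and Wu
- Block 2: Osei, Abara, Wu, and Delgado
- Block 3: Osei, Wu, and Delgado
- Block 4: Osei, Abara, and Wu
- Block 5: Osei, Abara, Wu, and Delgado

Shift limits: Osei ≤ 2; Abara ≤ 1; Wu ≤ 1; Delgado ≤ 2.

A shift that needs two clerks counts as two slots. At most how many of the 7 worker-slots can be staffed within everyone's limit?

Total capacity across all clerks is 2+1+1+2 = 6, and 7 slots are needed, so at most 6 can be filled.
An assignment achieving 6: Block 1→Osei, Block 2→Wu+Delgado, Block 3→Osei, Block 4→Abara, Block 5→Delgado.
Loads: Osei 2/2, Abara 1/1, Wu 1/1, Delgado 2/2.

6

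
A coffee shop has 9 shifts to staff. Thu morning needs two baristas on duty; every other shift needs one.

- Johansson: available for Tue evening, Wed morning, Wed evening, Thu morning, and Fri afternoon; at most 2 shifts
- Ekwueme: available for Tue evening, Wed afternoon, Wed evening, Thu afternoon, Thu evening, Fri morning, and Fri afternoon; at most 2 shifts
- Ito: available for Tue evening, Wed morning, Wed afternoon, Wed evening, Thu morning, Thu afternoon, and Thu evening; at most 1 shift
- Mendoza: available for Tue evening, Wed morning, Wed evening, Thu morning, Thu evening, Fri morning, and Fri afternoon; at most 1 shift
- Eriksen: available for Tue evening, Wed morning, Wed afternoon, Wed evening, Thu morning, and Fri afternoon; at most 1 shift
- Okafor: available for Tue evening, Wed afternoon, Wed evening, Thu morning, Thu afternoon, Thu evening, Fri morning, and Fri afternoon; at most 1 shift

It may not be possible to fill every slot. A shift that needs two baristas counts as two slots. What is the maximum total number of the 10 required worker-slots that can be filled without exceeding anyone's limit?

Total capacity across all baristas is 2+2+1+1+1+1 = 8, and 10 slots are needed, so at most 8 can be filled.
An assignment achieving 8: Wed morning→Johansson, Wed afternoon→Ito, Thu morning→Johansson+Eriksen, Thu afternoon→Ekwueme, Thu evening→Mendoza, Fri morning→Ekwueme, Fri afternoon→Okafor.
Loads: Johansson 2/2, Ekwueme 2/2, Ito 1/1, Mendoza 1/1, Eriksen 1/1, Okafor 1/1.

8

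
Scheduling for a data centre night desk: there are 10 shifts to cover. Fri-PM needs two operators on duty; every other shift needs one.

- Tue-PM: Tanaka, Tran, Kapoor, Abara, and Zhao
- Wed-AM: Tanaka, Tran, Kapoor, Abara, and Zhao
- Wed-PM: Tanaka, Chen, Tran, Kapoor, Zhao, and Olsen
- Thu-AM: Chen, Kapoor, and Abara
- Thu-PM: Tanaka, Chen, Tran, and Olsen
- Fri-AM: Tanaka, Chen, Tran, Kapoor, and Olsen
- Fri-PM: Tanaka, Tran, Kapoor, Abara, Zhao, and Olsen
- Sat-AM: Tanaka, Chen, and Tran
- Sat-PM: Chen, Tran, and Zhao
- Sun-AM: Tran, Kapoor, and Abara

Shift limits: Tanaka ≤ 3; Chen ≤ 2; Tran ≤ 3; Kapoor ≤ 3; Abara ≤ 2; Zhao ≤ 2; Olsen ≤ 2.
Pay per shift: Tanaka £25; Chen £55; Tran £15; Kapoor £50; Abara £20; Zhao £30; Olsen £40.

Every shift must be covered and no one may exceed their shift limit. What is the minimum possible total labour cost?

£260

Picking the cheapest available operator for each shift independently would cost £175, but that ignores the shift limits.
An optimal schedule: Tue-PM→Abara, Wed-AM→Tanaka, Wed-PM→Zhao, Thu-AM→Abara, Thu-PM→Tanaka, Fri-AM→Tanaka, Fri-PM→Zhao+Olsen, Sat-AM→Tran, Sat-PM→Tran, Sun-AM→Tran.
Total: 20 + 25 + 30 + 20 + 25 + 25 + 30 + 40 + 15 + 15 + 15 = £260.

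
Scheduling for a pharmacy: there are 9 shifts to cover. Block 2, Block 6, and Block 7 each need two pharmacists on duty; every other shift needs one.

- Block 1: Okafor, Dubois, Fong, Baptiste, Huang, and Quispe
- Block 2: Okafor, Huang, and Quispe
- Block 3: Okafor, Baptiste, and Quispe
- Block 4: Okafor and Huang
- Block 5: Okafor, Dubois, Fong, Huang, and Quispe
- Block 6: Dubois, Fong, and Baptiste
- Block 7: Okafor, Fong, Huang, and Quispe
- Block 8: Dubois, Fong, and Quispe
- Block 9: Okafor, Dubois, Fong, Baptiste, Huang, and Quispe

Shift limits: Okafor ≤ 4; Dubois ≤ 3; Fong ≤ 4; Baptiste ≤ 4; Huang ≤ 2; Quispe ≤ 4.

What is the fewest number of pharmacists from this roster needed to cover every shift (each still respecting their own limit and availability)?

12 slots to fill and no one can take more than 4, so at least ⌈12/4⌉ = 3 pharmacists are needed.
Shifts {Block 2, Block 6} need 4 slots, but among the pharmacists available for them (Okafor, Dubois, Fong, Baptiste, Huang, and Quispe) any 3 together supply at most 3. So 3 pharmacists are not enough.
Okafor, Dubois, Fong, and Huang alone can cover everything: Block 1→Dubois, Block 2→Okafor+Huang, Block 3→Okafor, Block 4→Okafor, Block 5→Fong, Block 6→Dubois+Fong, Block 7→Okafor+Fong, Block 8→Dubois, Block 9→Fong.

4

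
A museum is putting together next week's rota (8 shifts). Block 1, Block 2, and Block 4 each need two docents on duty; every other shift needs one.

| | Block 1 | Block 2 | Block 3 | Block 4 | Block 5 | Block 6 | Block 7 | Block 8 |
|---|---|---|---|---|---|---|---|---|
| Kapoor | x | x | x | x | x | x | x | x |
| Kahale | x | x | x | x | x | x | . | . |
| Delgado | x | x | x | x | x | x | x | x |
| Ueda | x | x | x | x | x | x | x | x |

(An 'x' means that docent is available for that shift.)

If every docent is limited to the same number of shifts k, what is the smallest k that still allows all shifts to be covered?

3

With 4 docents and 11 worker-slots to fill, someone must work at least ⌈11/4⌉ = 3 shifts, so k ≥ 3.
k = 3 works: Block 1→Kahale+Delgado, Block 2→Delgado+Ueda, Block 3→Kapoor, Block 4→Delgado+Ueda, Block 5→Kahale, Block 6→Kahale, Block 7→Kapoor, Block 8→Kapoor.
Loads: Kapoor 3, Kahale 3, Delgado 3, Ueda 2 — all ≤ 3.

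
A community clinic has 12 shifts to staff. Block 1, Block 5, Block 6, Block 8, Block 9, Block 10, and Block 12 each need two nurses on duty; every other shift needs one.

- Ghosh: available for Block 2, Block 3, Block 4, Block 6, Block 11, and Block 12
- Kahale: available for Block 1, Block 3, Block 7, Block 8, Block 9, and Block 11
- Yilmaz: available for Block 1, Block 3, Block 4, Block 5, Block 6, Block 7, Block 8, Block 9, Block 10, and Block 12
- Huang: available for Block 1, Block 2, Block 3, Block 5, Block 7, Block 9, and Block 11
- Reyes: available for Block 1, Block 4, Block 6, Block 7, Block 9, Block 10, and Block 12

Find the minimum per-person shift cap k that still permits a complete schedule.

4

With 5 nurses and 19 worker-slots to fill, someone must work at least ⌈19/5⌉ = 4 shifts, so k ≥ 4.
k = 4 works: Block 1→Huang+Reyes, Block 2→Ghosh, Block 3→Kahale, Block 4→Ghosh, Block 5→Yilmaz+Huang, Block 6→Ghosh+Yilmaz, Block 7→Kahale, Block 8→Kahale+Yilmaz, Block 9→Huang+Reyes, Block 10→Yilmaz+Reyes, Block 11→Kahale, Block 12→Ghosh+Reyes.
Loads: Ghosh 4, Kahale 4, Yilmaz 4, Huang 3, Reyes 4 — all ≤ 4.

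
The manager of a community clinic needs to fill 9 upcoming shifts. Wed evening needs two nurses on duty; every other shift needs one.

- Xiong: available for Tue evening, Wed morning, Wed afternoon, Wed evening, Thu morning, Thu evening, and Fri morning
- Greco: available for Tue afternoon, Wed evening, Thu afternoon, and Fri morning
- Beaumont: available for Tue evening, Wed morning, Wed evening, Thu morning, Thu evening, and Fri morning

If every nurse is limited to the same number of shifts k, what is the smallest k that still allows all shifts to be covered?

4

With 3 nurses and 10 worker-slots to fill, someone must work at least ⌈10/3⌉ = 4 shifts, so k ≥ 4.
k = 4 works: Tue afternoon→Greco, Tue evening→Xiong, Wed morning→Xiong, Wed afternoon→Xiong, Wed evening→Greco+Beaumont, Thu morning→Xiong, Thu afternoon→Greco, Thu evening→Beaumont, Fri morning→Greco.
Loads: Xiong 4, Greco 4, Beaumont 2 — all ≤ 4.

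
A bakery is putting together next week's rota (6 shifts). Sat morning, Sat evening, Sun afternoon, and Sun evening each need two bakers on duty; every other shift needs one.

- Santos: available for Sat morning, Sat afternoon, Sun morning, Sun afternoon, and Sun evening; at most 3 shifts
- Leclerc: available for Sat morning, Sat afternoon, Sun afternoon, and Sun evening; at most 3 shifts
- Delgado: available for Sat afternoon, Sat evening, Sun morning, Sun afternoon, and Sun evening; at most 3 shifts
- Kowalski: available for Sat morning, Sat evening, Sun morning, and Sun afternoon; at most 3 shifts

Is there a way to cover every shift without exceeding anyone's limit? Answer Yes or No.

Sat evening can only be covered by Delgado and Kowalski, so that assignment is forced.
One valid schedule: Sat morning→Santos+Leclerc, Sat afternoon→Santos, Sat evening→Delgado+Kowalski, Sun morning→Santos, Sun afternoon→Leclerc+Delgado, Sun evening→Leclerc+Delgado.
Loads: Santos 3/3, Leclerc 3/3, Delgado 3/3, Kowalski 1/3 — all within limits.

Yes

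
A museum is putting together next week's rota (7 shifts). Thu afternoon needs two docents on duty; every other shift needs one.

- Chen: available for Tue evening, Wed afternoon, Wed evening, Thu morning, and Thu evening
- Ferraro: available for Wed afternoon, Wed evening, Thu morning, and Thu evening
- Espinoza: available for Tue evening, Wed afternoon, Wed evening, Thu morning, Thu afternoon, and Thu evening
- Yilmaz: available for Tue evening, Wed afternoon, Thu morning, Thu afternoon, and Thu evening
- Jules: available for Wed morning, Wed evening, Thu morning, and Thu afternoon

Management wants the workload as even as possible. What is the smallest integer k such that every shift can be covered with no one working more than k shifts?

2

With 5 docents and 8 worker-slots to fill, someone must work at least ⌈8/5⌉ = 2 shifts, so k ≥ 2.
k = 2 works: Tue evening→Chen, Wed morning→Jules, Wed afternoon→Chen, Wed evening→Ferraro, Thu morning→Espinoza, Thu afternoon→Espinoza+Yilmaz, Thu evening→Ferraro.
Loads: Chen 2, Ferraro 2, Espinoza 2, Yilmaz 1, Jules 1 — all ≤ 2.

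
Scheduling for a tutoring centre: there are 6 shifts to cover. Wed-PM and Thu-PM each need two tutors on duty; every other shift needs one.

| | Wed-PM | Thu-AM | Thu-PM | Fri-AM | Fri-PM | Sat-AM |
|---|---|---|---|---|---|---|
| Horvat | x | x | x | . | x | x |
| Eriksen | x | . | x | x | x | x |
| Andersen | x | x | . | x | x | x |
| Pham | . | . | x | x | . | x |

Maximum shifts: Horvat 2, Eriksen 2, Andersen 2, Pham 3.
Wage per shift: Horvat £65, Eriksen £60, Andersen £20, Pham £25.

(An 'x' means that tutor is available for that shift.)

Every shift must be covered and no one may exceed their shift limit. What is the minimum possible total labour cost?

£300

Picking the cheapest available tutor for each shift independently would cost £245, but that ignores the shift limits.
An optimal schedule: Wed-PM→Andersen+Eriksen, Thu-AM→Andersen, Thu-PM→Pham+Eriksen, Fri-AM→Pham, Fri-PM→Horvat, Sat-AM→Pham.
Total: 20 + 60 + 20 + 25 + 60 + 25 + 65 + 25 = £300.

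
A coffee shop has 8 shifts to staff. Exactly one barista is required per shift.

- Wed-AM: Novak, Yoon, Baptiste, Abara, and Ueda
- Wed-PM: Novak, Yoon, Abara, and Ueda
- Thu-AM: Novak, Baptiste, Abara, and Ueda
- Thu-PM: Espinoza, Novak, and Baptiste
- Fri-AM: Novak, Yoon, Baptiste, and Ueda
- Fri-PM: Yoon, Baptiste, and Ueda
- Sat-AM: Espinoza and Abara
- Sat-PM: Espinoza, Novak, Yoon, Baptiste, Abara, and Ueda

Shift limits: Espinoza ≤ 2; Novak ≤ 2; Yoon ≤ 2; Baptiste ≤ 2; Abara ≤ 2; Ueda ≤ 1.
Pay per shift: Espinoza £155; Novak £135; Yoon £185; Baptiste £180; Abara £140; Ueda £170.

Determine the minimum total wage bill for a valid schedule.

Picking the cheapest available barista for each shift independently would cost £1120, but that ignores the shift limits.
An optimal schedule: Wed-AM→Abara, Wed-PM→Novak, Thu-AM→Novak, Thu-PM→Espinoza, Fri-AM→Baptiste, Fri-PM→Ueda, Sat-AM→Abara, Sat-PM→Espinoza.
Total: 140 + 135 + 135 + 155 + 180 + 170 + 140 + 155 = £1210.

£1210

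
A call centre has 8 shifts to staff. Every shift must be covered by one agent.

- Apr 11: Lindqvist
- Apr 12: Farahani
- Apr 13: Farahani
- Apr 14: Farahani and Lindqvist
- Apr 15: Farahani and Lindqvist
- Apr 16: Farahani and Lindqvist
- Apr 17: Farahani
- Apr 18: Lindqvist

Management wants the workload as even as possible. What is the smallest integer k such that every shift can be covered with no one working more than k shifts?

4

With 2 agents and 8 worker-slots to fill, someone must work at least ⌈8/2⌉ = 4 shifts, so k ≥ 4.
k = 4 works: Apr 11→Lindqvist, Apr 12→Farahani, Apr 13→Farahani, Apr 14→Farahani, Apr 15→Lindqvist, Apr 16→Lindqvist, Apr 17→Farahani, Apr 18→Lindqvist.
Loads: Farahani 4, Lindqvist 4 — all ≤ 4.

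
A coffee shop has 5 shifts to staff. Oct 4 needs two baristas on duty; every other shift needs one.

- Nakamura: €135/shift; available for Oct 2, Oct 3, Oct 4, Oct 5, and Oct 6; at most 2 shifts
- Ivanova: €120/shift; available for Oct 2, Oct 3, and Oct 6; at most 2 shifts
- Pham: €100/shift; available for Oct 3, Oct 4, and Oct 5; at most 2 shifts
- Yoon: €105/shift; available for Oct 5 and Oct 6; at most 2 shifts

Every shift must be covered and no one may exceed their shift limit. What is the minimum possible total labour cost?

Oct 4 can only be covered by Nakamura and Pham, so that assignment is forced.
Picking the cheapest available barista for each shift independently would cost €660, but that ignores the shift limits.
An optimal schedule: Oct 2→Ivanova, Oct 3→Pham, Oct 4→Pham+Nakamura, Oct 5→Yoon, Oct 6→Yoon.
Total: 120 + 100 + 100 + 135 + 105 + 105 = €665.

€665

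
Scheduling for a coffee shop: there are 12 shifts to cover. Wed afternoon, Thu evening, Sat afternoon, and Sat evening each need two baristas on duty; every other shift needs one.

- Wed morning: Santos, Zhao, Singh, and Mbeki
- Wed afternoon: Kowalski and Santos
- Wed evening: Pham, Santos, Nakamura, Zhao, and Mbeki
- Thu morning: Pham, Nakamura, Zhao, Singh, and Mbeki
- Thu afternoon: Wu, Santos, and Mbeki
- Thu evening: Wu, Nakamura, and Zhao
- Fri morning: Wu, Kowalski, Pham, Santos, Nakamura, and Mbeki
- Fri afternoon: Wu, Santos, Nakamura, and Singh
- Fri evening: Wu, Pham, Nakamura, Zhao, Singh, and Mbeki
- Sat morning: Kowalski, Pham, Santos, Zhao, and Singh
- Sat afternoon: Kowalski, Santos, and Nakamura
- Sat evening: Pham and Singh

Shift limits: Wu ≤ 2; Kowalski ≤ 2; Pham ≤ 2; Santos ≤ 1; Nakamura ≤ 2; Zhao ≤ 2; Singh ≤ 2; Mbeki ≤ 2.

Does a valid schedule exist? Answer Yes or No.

Total capacity is 2+2+2+1+2+2+2+2 = 15 but 16 worker-slots are needed — infeasible.

No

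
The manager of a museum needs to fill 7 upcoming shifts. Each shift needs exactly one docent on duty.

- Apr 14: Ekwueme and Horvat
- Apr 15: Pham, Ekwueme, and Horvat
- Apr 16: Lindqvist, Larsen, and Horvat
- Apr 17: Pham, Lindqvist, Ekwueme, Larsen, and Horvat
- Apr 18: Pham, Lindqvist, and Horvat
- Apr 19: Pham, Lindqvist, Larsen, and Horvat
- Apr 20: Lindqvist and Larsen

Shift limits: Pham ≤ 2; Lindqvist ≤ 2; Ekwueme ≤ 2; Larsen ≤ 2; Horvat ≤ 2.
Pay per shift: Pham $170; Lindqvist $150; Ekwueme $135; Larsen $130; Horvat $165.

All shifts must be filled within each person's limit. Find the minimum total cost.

Picking the cheapest available docent for each shift independently would cost $940, but that ignores the shift limits.
An optimal schedule: Apr 14→Ekwueme, Apr 15→Ekwueme, Apr 16→Larsen, Apr 17→Horvat, Apr 18→Lindqvist, Apr 19→Lindqvist, Apr 20→Larsen.
Total: 135 + 135 + 130 + 165 + 150 + 150 + 130 = $995.

$995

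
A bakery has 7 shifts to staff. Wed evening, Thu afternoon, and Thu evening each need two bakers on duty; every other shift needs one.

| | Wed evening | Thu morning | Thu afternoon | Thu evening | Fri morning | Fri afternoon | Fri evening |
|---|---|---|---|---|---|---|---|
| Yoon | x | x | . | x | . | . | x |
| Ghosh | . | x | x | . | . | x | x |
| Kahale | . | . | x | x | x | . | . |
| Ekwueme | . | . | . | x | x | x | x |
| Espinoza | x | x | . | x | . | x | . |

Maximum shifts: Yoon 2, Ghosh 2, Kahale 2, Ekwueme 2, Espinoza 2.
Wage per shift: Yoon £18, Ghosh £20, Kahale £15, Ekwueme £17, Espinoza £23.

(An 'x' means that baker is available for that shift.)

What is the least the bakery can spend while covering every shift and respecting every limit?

Wed evening can only be covered by Yoon and Espinoza, so that assignment is forced.
Thu afternoon can only be covered by Ghosh and Kahale, so that assignment is forced.
Picking the cheapest available baker for each shift independently would cost £175, but that ignores the shift limits.
An optimal schedule: Wed evening→Yoon+Espinoza, Thu morning→Yoon, Thu afternoon→Ghosh+Kahale, Thu evening→Ekwueme+Espinoza, Fri morning→Kahale, Fri afternoon→Ghosh, Fri evening→Ekwueme.
Total: 18 + 23 + 18 + 20 + 15 + 17 + 23 + 15 + 20 + 17 = £186.

£186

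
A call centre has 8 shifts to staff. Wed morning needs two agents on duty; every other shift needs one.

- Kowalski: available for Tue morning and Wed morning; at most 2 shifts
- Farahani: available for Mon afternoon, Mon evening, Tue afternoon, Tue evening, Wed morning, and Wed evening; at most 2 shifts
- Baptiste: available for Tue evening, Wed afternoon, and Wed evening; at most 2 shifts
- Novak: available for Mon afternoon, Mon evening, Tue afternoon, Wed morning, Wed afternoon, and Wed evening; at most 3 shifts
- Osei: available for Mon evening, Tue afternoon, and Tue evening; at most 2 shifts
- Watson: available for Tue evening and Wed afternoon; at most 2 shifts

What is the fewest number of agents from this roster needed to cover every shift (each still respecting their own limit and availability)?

9 slots to fill and no one can take more than 3, so at least ⌈9/3⌉ = 3 agents are needed.
Any 3 agents together have capacity at most 3+2+2 = 7 < 9 slots, so 3 can never suffice.
Kowalski, Farahani, Baptiste, and Novak alone can cover everything: Mon afternoon→Farahani, Mon evening→Farahani, Tue morning→Kowalski, Tue afternoon→Novak, Tue evening→Baptiste, Wed morning→Kowalski+Novak, Wed afternoon→Baptiste, Wed evening→Novak.

4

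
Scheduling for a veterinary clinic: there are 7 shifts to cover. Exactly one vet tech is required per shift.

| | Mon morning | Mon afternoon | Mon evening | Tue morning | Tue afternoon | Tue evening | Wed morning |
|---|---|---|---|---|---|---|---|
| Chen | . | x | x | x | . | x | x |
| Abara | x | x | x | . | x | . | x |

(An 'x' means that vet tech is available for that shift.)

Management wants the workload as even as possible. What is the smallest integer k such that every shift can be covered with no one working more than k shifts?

With 2 vet techs and 7 worker-slots to fill, someone must work at least ⌈7/2⌉ = 4 shifts, so k ≥ 4.
k = 4 works: Mon morning→Abara, Mon afternoon→Chen, Mon evening→Chen, Tue morning→Chen, Tue afternoon→Abara, Tue evening→Chen, Wed morning→Abara.
Loads: Chen 4, Abara 3 — all ≤ 4.

4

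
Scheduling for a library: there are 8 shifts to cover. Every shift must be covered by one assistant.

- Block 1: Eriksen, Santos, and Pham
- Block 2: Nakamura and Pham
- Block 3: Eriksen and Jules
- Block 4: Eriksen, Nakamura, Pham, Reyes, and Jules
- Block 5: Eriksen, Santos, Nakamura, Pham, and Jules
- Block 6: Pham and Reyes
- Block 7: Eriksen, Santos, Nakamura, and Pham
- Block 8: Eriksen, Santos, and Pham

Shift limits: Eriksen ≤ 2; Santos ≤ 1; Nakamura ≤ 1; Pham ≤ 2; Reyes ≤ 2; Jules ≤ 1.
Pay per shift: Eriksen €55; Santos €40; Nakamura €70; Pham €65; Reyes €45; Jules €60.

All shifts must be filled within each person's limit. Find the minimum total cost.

€430

Picking the cheapest available assistant for each shift independently would cost €370, but that ignores the shift limits.
An optimal schedule: Block 1→Santos, Block 2→Pham, Block 3→Eriksen, Block 4→Reyes, Block 5→Jules, Block 6→Reyes, Block 7→Pham, Block 8→Eriksen.
Total: 40 + 65 + 55 + 45 + 60 + 45 + 65 + 55 = €430.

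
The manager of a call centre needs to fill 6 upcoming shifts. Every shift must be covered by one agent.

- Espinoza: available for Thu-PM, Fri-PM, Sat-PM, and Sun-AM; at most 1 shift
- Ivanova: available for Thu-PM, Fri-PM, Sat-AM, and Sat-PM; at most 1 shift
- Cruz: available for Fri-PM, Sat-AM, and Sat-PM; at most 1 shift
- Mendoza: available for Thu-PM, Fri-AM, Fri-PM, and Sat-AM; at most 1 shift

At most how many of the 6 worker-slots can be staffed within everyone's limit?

Total capacity across all agents is 1+1+1+1 = 4, and 6 slots are needed, so at most 4 can be filled.
An assignment achieving 4: Thu-PM→Ivanova, Fri-AM→Mendoza, Sat-AM→Cruz, Sun-AM→Espinoza.
Loads: Espinoza 1/1, Ivanova 1/1, Cruz 1/1, Mendoza 1/1.

4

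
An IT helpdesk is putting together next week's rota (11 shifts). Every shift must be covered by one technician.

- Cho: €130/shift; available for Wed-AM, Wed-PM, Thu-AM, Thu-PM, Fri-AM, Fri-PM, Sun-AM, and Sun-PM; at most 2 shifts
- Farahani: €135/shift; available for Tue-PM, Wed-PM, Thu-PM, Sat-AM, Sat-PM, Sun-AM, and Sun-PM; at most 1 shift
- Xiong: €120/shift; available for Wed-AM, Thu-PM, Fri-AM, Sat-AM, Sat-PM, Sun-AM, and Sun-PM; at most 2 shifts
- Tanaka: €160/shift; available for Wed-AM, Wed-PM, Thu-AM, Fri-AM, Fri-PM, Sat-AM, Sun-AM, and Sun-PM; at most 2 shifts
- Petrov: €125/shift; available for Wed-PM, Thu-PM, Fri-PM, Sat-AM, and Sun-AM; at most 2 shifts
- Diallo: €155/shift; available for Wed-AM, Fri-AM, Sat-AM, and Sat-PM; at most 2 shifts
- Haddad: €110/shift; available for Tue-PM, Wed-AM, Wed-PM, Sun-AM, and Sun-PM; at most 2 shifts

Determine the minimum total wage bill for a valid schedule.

Picking the cheapest available technician for each shift independently would cost €1285, but that ignores the shift limits.
An optimal schedule: Tue-PM→Haddad, Wed-AM→Diallo, Wed-PM→Haddad, Thu-AM→Cho, Thu-PM→Xiong, Fri-AM→Cho, Fri-PM→Petrov, Sat-AM→Diallo, Sat-PM→Xiong, Sun-AM→Petrov, Sun-PM→Farahani.
Total: 110 + 155 + 110 + 130 + 120 + 130 + 125 + 155 + 120 + 125 + 135 = €1415.

€1415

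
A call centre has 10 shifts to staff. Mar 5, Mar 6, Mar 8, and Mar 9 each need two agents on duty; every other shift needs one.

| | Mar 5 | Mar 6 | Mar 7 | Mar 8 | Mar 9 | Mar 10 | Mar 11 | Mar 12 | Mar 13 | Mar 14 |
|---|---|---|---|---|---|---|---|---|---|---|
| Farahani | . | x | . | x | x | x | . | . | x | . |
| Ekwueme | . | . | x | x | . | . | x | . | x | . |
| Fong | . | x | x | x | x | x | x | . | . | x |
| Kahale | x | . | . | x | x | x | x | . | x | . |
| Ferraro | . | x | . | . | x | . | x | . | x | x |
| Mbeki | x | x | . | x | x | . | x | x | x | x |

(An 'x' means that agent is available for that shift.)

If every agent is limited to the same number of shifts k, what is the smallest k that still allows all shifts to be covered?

3

With 6 agents and 14 worker-slots to fill, someone must work at least ⌈14/6⌉ = 3 shifts, so k ≥ 3.
k = 3 works: Mar 5→Kahale+Mbeki, Mar 6→Farahani+Fong, Mar 7→Ekwueme, Mar 8→Ekwueme+Fong, Mar 9→Kahale+Ferraro, Mar 10→Farahani, Mar 11→Ekwueme, Mar 12→Mbeki, Mar 13→Farahani, Mar 14→Fong.
Loads: Farahani 3, Ekwueme 3, Fong 3, Kahale 2, Ferraro 1, Mbeki 2 — all ≤ 3.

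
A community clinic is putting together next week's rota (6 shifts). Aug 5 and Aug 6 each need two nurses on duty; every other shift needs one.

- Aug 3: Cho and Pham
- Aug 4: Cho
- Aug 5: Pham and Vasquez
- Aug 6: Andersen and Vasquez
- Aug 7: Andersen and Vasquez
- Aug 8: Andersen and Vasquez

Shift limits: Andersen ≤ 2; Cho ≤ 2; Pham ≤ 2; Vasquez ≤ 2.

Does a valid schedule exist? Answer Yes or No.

Total capacity is 8 and 8 slots are needed, so capacity alone doesn't rule it out.
Shifts {Aug 5, Aug 6, Aug 7, Aug 8} need 6 worker-slots in total, but the nurses available for any of those shifts (Andersen, Pham, and Vasquez) can supply at most 5 among them. So no valid schedule exists.

No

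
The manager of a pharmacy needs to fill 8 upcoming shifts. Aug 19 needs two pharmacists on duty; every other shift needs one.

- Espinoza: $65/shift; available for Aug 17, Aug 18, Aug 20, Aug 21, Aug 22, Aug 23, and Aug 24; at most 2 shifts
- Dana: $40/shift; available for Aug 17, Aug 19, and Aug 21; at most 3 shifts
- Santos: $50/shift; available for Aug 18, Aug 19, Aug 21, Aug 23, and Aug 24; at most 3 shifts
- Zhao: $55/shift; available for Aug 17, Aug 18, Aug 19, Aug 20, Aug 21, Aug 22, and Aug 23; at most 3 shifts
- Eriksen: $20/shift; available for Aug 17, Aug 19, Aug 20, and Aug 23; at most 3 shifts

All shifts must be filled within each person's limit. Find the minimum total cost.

Picking the cheapest available pharmacist for each shift independently would cost $315, but that ignores the shift limits.
An optimal schedule: Aug 17→Dana, Aug 18→Santos, Aug 19→Eriksen+Dana, Aug 20→Eriksen, Aug 21→Dana, Aug 22→Zhao, Aug 23→Eriksen, Aug 24→Santos.
Total: 40 + 50 + 20 + 40 + 20 + 40 + 55 + 20 + 50 = $335.

$335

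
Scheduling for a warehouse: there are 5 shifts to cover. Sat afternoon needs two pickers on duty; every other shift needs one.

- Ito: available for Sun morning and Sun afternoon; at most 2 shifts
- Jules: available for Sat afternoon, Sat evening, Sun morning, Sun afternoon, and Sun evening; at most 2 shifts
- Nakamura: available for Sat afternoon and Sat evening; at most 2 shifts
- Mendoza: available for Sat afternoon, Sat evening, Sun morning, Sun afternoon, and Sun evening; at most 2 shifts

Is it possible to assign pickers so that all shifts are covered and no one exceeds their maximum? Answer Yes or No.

Yes

One valid schedule: Sat afternoon→Jules+Nakamura, Sat evening→Nakamura, Sun morning→Ito, Sun afternoon→Ito, Sun evening→Jules.
Loads: Ito 2/2, Jules 2/2, Nakamura 2/2, Mendoza 0/2 — all within limits.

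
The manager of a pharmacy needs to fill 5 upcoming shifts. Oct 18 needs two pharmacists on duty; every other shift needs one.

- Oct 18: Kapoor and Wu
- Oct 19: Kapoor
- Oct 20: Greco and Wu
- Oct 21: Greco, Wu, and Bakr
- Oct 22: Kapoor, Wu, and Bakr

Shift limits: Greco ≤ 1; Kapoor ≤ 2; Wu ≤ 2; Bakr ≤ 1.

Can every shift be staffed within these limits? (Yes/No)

Yes

Oct 18 can only be covered by Kapoor and Wu, so that assignment is forced.
Oct 19 can only be covered by Kapoor, so that assignment is forced.
One valid schedule: Oct 18→Kapoor+Wu, Oct 19→Kapoor, Oct 20→Greco, Oct 21→Wu, Oct 22→Bakr.
Loads: Greco 1/1, Kapoor 2/2, Wu 2/2, Bakr 1/1 — all within limits.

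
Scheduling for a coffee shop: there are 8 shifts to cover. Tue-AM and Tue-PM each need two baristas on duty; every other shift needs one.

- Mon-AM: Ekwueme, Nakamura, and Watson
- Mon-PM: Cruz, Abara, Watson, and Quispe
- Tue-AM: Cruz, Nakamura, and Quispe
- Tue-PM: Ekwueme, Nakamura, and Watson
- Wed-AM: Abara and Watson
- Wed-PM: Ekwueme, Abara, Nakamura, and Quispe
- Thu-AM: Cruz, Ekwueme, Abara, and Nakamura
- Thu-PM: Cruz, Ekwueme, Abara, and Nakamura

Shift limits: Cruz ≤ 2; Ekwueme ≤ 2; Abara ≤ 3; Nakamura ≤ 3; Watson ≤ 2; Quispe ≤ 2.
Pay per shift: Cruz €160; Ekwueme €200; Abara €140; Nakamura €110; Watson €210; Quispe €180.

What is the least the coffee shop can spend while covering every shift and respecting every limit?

Picking the cheapest available barista for each shift independently would cost €1300, but that ignores the shift limits.
An optimal schedule: Mon-AM→Nakamura, Mon-PM→Abara, Tue-AM→Nakamura+Cruz, Tue-PM→Nakamura+Ekwueme, Wed-AM→Abara, Wed-PM→Quispe, Thu-AM→Abara, Thu-PM→Cruz.
Total: 110 + 140 + 110 + 160 + 110 + 200 + 140 + 180 + 140 + 160 = €1450.

€1450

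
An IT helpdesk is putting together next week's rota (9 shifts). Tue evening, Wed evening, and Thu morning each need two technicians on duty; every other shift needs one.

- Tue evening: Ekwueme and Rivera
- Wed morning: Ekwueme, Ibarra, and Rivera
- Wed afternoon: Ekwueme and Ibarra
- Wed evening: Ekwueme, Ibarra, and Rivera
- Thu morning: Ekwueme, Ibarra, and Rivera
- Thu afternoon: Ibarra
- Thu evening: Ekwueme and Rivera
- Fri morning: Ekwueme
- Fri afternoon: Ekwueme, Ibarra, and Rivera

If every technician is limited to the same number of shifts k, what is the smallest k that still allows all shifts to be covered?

With 3 technicians and 12 worker-slots to fill, someone must work at least ⌈12/3⌉ = 4 shifts, so k ≥ 4.
k = 4 works: Tue evening→Ekwueme+Rivera, Wed morning→Ibarra, Wed afternoon→Ekwueme, Wed evening→Ibarra+Rivera, Thu morning→Ibarra+Rivera, Thu afternoon→Ibarra, Thu evening→Ekwueme, Fri morning→Ekwueme, Fri afternoon→Rivera.
Loads: Ekwueme 4, Ibarra 4, Rivera 4 — all ≤ 4.

4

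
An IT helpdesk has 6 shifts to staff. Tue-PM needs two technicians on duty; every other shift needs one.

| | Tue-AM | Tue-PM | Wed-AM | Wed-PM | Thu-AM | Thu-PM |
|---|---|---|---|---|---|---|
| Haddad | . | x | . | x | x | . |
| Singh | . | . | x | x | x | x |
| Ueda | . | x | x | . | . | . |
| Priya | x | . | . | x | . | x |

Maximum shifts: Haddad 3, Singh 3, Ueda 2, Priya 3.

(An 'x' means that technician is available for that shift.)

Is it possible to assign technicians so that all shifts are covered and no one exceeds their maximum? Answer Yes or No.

Tue-AM can only be covered by Priya, so that assignment is forced.
Tue-PM can only be covered by Haddad and Ueda, so that assignment is forced.
One valid schedule: Tue-AM→Priya, Tue-PM→Haddad+Ueda, Wed-AM→Singh, Wed-PM→Haddad, Thu-AM→Haddad, Thu-PM→Singh.
Loads: Haddad 3/3, Singh 2/3, Ueda 1/2, Priya 1/3 — all within limits.

Yes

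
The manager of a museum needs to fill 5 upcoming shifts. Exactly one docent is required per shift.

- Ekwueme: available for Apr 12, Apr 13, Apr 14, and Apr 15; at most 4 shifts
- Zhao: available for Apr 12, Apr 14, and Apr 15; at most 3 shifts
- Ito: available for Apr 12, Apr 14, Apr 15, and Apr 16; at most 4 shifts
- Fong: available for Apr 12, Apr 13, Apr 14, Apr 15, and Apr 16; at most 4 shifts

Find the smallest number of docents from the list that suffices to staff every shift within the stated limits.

5 slots to fill and no one can take more than 4, so at least ⌈5/4⌉ = 2 docents are needed.
Ekwueme and Ito alone can cover everything: Apr 12→Ekwueme, Apr 13→Ekwueme, Apr 14→Ekwueme, Apr 15→Ekwueme, Apr 16→Ito.

2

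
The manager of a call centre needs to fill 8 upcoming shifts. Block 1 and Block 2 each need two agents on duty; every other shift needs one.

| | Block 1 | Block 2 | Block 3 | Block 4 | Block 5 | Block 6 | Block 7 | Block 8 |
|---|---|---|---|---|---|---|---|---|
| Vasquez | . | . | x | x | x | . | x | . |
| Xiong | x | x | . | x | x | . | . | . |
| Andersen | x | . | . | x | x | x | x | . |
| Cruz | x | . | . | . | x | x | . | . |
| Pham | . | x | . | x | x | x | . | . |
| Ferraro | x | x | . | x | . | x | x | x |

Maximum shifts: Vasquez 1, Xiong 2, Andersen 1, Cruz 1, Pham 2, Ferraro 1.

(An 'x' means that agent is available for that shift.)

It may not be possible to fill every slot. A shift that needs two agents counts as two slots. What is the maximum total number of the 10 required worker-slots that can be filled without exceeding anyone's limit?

Total capacity across all agents is 1+2+1+1+2+1 = 8, and 10 slots are needed, so at most 8 can be filled.
An assignment achieving 8: Block 1→Xiong+Cruz, Block 2→Xiong+Pham, Block 3→Vasquez, Block 6→Pham, Block 7→Andersen, Block 8→Ferraro.
Loads: Vasquez 1/1, Xiong 2/2, Andersen 1/1, Cruz 1/1, Pham 2/2, Ferraro 1/1.

8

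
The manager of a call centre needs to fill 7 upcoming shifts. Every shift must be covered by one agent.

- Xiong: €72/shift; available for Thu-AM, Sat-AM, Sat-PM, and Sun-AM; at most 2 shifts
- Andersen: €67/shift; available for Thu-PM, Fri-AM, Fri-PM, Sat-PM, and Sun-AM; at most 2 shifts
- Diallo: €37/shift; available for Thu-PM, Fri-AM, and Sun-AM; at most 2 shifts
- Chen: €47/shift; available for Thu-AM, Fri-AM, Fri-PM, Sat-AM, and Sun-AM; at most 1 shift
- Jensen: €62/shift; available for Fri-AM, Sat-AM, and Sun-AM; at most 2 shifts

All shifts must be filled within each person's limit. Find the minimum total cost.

Picking the cheapest available agent for each shift independently would cost €319, but that ignores the shift limits.
An optimal schedule: Thu-AM→Chen, Thu-PM→Diallo, Fri-AM→Diallo, Fri-PM→Andersen, Sat-AM→Jensen, Sat-PM→Andersen, Sun-AM→Jensen.
Total: 47 + 37 + 37 + 67 + 62 + 67 + 62 = €379.

€379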